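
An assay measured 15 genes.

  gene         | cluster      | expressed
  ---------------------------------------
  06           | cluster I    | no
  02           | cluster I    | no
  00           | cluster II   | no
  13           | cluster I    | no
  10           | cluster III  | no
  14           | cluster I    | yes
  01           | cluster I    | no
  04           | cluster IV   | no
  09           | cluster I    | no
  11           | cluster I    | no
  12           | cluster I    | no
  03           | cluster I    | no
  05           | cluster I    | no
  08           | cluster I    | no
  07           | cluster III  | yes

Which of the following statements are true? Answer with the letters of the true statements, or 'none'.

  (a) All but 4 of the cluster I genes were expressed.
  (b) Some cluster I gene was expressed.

(b)

|A| = 11, |A ∩ B| = 1, |A ∖ B| = 10.
(a) |A ∖ B| = 4: fails.
(b) A ∩ B ≠ ∅ (|A ∩ B| ≥ 1): holds.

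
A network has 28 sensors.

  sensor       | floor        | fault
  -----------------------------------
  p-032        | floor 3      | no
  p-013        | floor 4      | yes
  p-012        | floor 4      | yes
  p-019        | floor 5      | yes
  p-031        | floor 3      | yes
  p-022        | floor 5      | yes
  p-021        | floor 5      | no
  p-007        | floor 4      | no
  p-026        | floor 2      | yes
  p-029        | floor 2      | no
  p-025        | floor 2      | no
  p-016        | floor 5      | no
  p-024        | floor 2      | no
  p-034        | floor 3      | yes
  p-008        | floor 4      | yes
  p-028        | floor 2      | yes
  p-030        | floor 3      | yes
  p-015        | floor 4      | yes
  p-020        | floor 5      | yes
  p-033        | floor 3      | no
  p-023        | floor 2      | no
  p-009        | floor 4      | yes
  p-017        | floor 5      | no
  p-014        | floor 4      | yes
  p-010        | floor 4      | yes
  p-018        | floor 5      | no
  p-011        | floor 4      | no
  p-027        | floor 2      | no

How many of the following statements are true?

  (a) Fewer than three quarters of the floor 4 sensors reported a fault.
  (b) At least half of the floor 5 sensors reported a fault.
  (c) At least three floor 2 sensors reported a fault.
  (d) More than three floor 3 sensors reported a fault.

0

(a) floor 4: |A| = 9, |A ∩ B| = 7; needs |A ∩ B| / |A| < 3/4 — false.
(b) floor 5: |A| = 7, |A ∩ B| = 3; needs |A ∩ B| ≥ |A ∖ B| — false.
(c) floor 2: |A| = 7, |A ∩ B| = 2; needs |A ∩ B| ≥ 3 — false.
(d) floor 3: |A| = 5, |A ∩ B| = 3; needs |A ∩ B| > 3 — false.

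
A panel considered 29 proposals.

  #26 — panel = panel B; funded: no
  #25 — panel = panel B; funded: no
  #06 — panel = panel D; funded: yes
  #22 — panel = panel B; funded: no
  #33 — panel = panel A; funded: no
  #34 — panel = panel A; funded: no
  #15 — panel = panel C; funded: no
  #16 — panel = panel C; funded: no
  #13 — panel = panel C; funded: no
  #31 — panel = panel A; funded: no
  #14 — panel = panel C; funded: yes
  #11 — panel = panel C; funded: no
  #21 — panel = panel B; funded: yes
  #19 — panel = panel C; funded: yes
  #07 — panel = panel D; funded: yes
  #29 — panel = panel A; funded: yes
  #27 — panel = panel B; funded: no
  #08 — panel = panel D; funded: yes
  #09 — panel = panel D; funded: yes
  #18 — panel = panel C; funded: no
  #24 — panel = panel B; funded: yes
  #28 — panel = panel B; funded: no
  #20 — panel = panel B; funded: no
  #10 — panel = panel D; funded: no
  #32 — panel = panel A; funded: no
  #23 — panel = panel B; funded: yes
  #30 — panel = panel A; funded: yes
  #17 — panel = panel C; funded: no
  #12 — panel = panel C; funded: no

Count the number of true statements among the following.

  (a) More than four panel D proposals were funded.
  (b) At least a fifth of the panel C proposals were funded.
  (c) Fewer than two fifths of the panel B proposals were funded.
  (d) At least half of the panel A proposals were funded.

(a) panel D: |A| = 5, |A ∩ B| = 4; needs |A ∩ B| > 4 — false.
(b) panel C: |A| = 9, |A ∩ B| = 2; needs |A ∩ B| / |A| ≥ 1/5 — true.
(c) panel B: |A| = 9, |A ∩ B| = 3; needs |A ∩ B| / |A| < 2/5 — true.
(d) panel A: |A| = 6, |A ∩ B| = 2; needs |A ∩ B| ≥ |A ∖ B| — false.

2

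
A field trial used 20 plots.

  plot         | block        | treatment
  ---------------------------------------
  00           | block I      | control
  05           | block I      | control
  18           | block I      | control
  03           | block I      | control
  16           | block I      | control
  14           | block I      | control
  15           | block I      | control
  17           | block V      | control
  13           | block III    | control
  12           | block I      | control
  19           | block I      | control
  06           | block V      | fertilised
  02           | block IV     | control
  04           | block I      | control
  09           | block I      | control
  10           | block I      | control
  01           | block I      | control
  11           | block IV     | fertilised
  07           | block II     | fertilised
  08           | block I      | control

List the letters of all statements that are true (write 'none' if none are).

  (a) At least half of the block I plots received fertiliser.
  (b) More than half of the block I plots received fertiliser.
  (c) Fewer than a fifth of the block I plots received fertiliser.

(c)

|A| = 14, |A ∩ B| = 0, |A ∖ B| = 14.
(a) |A ∩ B| ≥ |A ∖ B|: fails.
(b) |A ∩ B| > |A ∖ B|: fails.
(c) |A ∩ B| / |A| < 1/5: holds.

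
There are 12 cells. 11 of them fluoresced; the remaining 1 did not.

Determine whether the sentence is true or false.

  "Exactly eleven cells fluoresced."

'Exactly eleven cells fluoresced' holds iff |A ∩ B| = 11.
|A| = 12, |A ∩ B| = 11, |A ∖ B| = 1.
|A ∩ B| = 11, so the statement is true.

True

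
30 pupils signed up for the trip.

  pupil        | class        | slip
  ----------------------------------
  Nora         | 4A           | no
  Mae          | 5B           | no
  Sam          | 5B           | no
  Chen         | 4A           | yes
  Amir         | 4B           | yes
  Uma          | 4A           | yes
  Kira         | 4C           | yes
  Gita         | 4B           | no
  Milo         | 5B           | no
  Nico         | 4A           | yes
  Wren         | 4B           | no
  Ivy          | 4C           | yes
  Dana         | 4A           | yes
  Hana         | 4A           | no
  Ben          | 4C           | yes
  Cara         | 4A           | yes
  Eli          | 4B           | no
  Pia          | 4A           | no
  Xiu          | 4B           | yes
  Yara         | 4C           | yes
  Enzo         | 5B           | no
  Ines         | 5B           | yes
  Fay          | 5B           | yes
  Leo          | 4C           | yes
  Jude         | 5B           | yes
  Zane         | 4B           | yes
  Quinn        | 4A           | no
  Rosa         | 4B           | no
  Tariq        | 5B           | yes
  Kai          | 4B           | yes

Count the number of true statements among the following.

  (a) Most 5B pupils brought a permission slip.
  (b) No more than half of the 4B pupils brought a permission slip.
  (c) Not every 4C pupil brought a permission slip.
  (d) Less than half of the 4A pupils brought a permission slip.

(a) 5B: |A| = 8, |A ∩ B| = 4; needs |A ∩ B| > |A ∖ B| — false.
(b) 4B: |A| = 8, |A ∩ B| = 4; needs |A ∩ B| ≤ |A ∖ B| — true.
(c) 4C: |A| = 5, |A ∩ B| = 5; needs A ⊄ B (|A ∖ B| ≥ 1) — false.
(d) 4A: |A| = 9, |A ∩ B| = 5; needs |A ∩ B| < |A ∖ B| — false.

1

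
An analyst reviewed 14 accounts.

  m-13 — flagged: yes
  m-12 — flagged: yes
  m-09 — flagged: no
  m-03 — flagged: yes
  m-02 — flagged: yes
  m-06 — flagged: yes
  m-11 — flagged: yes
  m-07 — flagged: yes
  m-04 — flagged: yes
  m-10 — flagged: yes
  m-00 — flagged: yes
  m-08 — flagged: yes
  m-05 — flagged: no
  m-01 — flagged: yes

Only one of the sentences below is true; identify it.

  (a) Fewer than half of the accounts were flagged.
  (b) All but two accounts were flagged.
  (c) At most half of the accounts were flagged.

|A| = 14, |A ∩ B| = 12, |A ∖ B| = 2.
(a) requires |A ∩ B| < |A ∖ B|: false.
(b) requires |A ∖ B| = 2: true.
(c) requires |A ∩ B| ≤ |A ∖ B|: false.

(b)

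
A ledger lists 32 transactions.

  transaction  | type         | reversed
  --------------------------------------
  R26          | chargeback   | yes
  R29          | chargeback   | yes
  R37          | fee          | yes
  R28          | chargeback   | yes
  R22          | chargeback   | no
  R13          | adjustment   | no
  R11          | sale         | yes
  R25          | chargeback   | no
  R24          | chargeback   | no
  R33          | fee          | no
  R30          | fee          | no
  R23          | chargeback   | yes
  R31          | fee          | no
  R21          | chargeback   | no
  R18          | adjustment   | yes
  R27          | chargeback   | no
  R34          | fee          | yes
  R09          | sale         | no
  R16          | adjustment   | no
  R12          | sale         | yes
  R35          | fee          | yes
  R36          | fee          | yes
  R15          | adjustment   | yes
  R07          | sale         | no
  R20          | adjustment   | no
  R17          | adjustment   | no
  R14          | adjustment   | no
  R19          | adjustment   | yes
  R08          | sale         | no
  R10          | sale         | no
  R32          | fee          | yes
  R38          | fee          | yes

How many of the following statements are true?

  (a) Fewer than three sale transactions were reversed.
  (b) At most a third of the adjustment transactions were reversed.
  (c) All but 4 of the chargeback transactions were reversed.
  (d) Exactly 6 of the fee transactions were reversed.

(a) sale: |A| = 6, |A ∩ B| = 2; needs |A ∩ B| < 3 — true.
(b) adjustment: |A| = 8, |A ∩ B| = 3; needs |A ∩ B| / |A| ≤ 1/3 — false.
(c) chargeback: |A| = 9, |A ∩ B| = 4; needs |A ∖ B| = 4 — false.
(d) fee: |A| = 9, |A ∩ B| = 6; needs |A ∩ B| = 6 — true.

2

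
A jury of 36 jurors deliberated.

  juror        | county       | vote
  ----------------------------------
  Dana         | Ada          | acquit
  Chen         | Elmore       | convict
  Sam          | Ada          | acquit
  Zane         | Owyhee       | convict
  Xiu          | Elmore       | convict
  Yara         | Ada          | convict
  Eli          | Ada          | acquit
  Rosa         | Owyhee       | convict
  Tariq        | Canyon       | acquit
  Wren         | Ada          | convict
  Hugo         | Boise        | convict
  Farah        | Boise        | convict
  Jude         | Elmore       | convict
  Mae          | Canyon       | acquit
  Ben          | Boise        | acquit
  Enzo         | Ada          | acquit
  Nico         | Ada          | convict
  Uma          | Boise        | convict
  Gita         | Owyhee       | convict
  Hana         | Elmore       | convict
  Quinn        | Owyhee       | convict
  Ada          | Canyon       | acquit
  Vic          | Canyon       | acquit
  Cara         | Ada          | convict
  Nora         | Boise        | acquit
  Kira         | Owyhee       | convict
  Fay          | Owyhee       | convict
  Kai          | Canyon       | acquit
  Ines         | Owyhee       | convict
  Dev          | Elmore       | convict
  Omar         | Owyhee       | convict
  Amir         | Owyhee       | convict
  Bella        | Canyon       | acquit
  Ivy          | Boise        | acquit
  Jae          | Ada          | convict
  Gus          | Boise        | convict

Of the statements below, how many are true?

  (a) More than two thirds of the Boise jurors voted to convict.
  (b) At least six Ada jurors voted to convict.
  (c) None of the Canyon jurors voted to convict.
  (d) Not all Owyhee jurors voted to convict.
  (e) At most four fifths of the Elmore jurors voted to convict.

1

(a) Boise: |A| = 7, |A ∩ B| = 4; needs |A ∩ B| / |A| > 2/3 — false.
(b) Ada: |A| = 9, |A ∩ B| = 5; needs |A ∩ B| ≥ 6 — false.
(c) Canyon: |A| = 6, |A ∩ B| = 0; needs A ∩ B = ∅ (|A ∩ B| = 0) — true.
(d) Owyhee: |A| = 9, |A ∩ B| = 9; needs A ⊄ B (|A ∖ B| ≥ 1) — false.
(e) Elmore: |A| = 5, |A ∩ B| = 5; needs |A ∩ B| / |A| ≤ 4/5 — false.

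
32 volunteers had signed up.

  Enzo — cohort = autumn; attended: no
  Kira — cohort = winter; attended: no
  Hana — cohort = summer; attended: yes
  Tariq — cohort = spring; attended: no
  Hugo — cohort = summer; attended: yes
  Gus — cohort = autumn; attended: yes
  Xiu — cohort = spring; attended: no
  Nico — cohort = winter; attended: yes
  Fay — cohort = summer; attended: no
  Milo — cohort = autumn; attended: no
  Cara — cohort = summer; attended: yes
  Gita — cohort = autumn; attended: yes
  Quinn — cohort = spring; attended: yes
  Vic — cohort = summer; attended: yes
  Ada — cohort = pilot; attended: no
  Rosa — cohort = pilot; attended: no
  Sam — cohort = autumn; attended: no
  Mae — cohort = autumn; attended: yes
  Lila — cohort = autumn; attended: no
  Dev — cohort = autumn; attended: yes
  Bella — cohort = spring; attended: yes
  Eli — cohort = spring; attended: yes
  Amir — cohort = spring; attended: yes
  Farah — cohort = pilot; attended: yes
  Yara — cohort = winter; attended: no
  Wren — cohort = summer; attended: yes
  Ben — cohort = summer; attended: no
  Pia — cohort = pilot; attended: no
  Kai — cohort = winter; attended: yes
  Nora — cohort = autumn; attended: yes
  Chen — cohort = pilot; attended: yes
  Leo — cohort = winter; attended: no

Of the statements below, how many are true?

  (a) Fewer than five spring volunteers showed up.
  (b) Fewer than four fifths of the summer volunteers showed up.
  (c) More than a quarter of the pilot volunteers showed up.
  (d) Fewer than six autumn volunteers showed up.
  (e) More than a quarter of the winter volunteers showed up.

5

(a) spring: |A| = 6, |A ∩ B| = 4; needs |A ∩ B| < 5 — true.
(b) summer: |A| = 7, |A ∩ B| = 5; needs |A ∩ B| / |A| < 4/5 — true.
(c) pilot: |A| = 5, |A ∩ B| = 2; needs |A ∩ B| / |A| > 1/4 — true.
(d) autumn: |A| = 9, |A ∩ B| = 5; needs |A ∩ B| < 6 — true.
(e) winter: |A| = 5, |A ∩ B| = 2; needs |A ∩ B| / |A| > 1/4 — true.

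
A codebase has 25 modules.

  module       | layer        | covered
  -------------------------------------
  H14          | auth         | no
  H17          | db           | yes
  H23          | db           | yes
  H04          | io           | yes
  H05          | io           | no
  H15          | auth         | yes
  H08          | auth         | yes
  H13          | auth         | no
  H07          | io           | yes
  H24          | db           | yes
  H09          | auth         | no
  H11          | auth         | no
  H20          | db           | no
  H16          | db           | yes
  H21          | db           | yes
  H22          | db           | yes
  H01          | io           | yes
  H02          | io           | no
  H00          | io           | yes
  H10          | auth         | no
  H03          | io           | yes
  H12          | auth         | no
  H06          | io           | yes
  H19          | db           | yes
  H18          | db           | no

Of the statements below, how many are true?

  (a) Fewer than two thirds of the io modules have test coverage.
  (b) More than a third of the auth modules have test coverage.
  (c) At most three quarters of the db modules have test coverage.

0

(a) io: |A| = 8, |A ∩ B| = 6; needs |A ∩ B| / |A| < 2/3 — false.
(b) auth: |A| = 8, |A ∩ B| = 2; needs |A ∩ B| / |A| > 1/3 — false.
(c) db: |A| = 9, |A ∩ B| = 7; needs |A ∩ B| / |A| ≤ 3/4 — false.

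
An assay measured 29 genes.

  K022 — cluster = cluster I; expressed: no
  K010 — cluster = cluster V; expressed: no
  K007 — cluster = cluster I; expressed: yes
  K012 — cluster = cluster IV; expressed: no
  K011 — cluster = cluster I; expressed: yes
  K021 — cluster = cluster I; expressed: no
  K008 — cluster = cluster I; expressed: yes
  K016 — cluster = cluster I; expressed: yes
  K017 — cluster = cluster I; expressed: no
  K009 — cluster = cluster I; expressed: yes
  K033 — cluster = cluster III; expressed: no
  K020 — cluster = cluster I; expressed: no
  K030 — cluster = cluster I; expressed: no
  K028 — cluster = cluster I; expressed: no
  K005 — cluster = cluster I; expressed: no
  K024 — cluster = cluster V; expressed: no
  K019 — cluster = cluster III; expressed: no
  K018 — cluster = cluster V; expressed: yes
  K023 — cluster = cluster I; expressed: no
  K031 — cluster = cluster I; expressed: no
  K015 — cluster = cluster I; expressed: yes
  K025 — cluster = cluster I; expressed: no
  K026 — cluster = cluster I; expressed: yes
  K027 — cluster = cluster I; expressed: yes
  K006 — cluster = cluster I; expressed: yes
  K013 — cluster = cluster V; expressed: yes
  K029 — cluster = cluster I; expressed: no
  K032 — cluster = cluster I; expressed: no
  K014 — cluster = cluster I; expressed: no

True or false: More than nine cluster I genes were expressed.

False

'More than nine cluster I genes were expressed' holds iff |A ∩ B| > 9.
|A| = 22, |A ∩ B| = 9, |A ∖ B| = 13.
|A ∩ B| = 9, so the statement is false.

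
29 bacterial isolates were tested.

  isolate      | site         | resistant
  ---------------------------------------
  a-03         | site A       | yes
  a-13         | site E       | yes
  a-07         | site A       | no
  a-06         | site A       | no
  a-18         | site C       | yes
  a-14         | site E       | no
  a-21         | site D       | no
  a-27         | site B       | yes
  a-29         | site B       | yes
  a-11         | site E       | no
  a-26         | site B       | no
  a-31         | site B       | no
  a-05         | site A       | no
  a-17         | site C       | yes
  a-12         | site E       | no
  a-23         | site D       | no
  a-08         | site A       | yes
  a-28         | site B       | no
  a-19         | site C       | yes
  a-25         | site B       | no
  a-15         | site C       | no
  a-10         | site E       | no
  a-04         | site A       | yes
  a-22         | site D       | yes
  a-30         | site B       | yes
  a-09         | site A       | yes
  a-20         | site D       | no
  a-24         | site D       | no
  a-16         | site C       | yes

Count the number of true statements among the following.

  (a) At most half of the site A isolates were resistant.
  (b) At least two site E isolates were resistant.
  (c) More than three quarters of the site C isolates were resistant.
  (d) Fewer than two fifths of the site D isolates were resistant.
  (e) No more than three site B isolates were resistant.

3

(a) site A: |A| = 7, |A ∩ B| = 4; needs |A ∩ B| ≤ |A ∖ B| — false.
(b) site E: |A| = 5, |A ∩ B| = 1; needs |A ∩ B| ≥ 2 — false.
(c) site C: |A| = 5, |A ∩ B| = 4; needs |A ∩ B| / |A| > 3/4 — true.
(d) site D: |A| = 5, |A ∩ B| = 1; needs |A ∩ B| / |A| < 2/5 — true.
(e) site B: |A| = 7, |A ∩ B| = 3; needs |A ∩ B| ≤ 3 — true.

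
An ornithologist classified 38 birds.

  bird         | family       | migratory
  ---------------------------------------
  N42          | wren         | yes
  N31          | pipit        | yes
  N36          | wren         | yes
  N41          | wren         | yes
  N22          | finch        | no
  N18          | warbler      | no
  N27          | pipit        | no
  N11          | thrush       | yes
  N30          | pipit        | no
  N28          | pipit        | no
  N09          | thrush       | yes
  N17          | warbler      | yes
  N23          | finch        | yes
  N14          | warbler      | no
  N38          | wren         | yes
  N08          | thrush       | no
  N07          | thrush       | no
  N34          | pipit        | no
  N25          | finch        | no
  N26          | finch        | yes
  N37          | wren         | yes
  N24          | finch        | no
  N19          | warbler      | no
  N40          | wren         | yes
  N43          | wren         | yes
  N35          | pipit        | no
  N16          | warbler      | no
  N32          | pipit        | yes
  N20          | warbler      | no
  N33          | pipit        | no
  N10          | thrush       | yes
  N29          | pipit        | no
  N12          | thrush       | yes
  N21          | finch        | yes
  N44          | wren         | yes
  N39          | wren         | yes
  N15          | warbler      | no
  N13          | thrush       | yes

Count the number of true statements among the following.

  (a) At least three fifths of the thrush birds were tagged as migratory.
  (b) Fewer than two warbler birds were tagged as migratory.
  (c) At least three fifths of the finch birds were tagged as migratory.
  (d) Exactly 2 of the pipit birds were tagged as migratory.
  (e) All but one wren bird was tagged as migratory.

3

(a) thrush: |A| = 7, |A ∩ B| = 5; needs |A ∩ B| / |A| ≥ 3/5 — true.
(b) warbler: |A| = 7, |A ∩ B| = 1; needs |A ∩ B| < 2 — true.
(c) finch: |A| = 6, |A ∩ B| = 3; needs |A ∩ B| / |A| ≥ 3/5 — false.
(d) pipit: |A| = 9, |A ∩ B| = 2; needs |A ∩ B| = 2 — true.
(e) wren: |A| = 9, |A ∩ B| = 9; needs |A ∖ B| = 1 — false.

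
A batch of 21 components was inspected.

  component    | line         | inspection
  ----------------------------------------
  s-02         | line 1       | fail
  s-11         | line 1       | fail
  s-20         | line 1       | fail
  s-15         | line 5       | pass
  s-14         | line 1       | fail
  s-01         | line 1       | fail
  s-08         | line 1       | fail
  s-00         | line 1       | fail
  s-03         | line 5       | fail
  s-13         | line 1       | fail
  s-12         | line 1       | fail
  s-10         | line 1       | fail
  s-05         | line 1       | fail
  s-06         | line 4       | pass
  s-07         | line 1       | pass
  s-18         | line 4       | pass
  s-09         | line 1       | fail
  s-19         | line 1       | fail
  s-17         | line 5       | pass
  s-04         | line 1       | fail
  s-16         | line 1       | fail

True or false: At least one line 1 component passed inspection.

Truth condition: A ∩ B ≠ ∅ (|A ∩ B| ≥ 1).
|A| = 16, |A ∩ B| = 1, |A ∖ B| = 15.
So the statement is true.

True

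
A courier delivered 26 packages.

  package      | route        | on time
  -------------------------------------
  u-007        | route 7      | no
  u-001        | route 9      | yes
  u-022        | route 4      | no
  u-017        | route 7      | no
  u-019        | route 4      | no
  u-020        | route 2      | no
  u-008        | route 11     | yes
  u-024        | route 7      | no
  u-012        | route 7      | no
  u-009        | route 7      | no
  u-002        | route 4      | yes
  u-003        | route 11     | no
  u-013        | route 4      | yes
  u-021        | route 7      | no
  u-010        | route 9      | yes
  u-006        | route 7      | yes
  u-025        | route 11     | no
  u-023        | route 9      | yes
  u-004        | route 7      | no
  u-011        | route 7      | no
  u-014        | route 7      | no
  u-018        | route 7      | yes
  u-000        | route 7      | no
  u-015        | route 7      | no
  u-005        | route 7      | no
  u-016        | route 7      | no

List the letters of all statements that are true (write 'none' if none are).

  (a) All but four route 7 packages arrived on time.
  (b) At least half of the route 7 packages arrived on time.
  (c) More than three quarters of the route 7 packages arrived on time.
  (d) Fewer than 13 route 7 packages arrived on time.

|A| = 15, |A ∩ B| = 2, |A ∖ B| = 13.
(a) |A ∖ B| = 4: fails.
(b) |A ∩ B| ≥ |A ∖ B|: fails.
(c) |A ∩ B| / |A| > 3/4: fails.
(d) |A ∩ B| < 13: holds.

(d)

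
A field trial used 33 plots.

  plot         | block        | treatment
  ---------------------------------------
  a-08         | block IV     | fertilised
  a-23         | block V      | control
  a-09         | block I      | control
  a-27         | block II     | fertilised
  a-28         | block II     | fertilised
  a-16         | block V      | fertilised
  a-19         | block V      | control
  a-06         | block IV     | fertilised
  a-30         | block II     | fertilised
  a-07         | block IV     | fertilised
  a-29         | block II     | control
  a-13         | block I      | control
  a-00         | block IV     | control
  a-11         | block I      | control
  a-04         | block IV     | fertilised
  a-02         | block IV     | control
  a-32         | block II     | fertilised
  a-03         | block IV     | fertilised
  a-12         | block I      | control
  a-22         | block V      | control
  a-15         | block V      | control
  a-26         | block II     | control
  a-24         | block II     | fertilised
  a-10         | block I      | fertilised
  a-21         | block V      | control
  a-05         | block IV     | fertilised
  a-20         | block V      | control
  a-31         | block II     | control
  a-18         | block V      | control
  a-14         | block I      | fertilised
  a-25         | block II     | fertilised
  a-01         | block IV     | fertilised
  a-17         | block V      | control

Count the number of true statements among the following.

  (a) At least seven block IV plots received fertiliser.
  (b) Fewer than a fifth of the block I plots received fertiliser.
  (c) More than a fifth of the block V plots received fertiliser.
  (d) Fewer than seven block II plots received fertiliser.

2

(a) block IV: |A| = 9, |A ∩ B| = 7; needs |A ∩ B| ≥ 7 — true.
(b) block I: |A| = 6, |A ∩ B| = 2; needs |A ∩ B| / |A| < 1/5 — false.
(c) block V: |A| = 9, |A ∩ B| = 1; needs |A ∩ B| / |A| > 1/5 — false.
(d) block II: |A| = 9, |A ∩ B| = 6; needs |A ∩ B| < 7 — true.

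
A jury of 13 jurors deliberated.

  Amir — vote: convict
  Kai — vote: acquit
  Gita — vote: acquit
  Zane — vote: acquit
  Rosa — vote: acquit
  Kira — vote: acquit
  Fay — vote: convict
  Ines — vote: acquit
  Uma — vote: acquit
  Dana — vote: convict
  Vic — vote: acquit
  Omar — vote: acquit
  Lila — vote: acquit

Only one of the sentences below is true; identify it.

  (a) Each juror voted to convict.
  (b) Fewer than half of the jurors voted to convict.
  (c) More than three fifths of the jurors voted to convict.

(b)

|A| = 13, |A ∩ B| = 3, |A ∖ B| = 10.
(a) requires A ⊆ B, i.e. every element of A is in B (|A ∖ B| = 0): false.
(b) requires |A ∩ B| < |A ∖ B|: true.
(c) requires |A ∩ B| / |A| > 3/5: false.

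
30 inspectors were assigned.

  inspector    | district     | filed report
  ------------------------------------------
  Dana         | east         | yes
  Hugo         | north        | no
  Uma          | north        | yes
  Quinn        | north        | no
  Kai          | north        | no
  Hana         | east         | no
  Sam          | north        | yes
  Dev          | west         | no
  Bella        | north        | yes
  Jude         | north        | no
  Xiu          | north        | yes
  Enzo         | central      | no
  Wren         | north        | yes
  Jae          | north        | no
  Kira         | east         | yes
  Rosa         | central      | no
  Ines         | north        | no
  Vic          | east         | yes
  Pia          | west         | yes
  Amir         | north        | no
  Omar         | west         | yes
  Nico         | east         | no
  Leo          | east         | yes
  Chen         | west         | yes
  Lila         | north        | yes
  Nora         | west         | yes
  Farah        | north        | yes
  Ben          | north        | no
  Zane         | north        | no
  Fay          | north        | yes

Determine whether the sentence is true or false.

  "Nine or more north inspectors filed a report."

False

'Nine or more north inspectors filed a report' holds iff |A ∩ B| ≥ 9.
|A| = 17, |A ∩ B| = 8, |A ∖ B| = 9.
|A ∩ B| = 8, so the statement is false.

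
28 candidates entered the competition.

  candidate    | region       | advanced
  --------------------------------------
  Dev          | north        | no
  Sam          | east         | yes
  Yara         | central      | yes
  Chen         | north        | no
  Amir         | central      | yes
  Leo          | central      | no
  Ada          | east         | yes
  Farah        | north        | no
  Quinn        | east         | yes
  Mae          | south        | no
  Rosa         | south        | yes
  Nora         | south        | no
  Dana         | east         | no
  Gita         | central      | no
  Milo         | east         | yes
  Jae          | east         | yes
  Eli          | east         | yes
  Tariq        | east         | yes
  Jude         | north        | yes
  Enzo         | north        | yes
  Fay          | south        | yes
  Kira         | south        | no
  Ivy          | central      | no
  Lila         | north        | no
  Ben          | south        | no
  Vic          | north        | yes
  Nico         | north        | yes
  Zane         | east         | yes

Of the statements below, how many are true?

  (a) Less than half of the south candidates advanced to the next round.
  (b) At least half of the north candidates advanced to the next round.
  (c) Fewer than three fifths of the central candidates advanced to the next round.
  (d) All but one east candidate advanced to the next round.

4

(a) south: |A| = 6, |A ∩ B| = 2; needs |A ∩ B| < |A ∖ B| — true.
(b) north: |A| = 8, |A ∩ B| = 4; needs |A ∩ B| ≥ |A ∖ B| — true.
(c) central: |A| = 5, |A ∩ B| = 2; needs |A ∩ B| / |A| < 3/5 — true.
(d) east: |A| = 9, |A ∩ B| = 8; needs |A ∖ B| = 1 — true.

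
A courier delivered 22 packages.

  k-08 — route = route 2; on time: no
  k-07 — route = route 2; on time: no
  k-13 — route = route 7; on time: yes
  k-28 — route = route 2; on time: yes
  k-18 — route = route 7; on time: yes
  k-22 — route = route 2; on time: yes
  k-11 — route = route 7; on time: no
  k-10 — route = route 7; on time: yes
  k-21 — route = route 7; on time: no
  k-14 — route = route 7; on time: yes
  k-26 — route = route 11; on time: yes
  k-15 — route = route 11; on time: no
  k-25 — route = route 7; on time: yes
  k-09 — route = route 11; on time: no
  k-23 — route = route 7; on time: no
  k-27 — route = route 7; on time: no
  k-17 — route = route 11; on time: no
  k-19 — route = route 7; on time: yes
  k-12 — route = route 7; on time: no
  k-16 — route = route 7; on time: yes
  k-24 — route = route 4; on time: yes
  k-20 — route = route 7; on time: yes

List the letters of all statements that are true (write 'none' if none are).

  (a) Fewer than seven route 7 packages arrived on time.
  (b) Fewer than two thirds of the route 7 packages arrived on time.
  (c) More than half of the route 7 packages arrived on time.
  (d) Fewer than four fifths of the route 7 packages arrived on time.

(b), (c), (d)

|A| = 13, |A ∩ B| = 8, |A ∖ B| = 5.
(a) |A ∩ B| < 7: fails.
(b) |A ∩ B| / |A| < 2/3: holds.
(c) |A ∩ B| > |A ∖ B|: holds.
(d) |A ∩ B| / |A| < 4/5: holds.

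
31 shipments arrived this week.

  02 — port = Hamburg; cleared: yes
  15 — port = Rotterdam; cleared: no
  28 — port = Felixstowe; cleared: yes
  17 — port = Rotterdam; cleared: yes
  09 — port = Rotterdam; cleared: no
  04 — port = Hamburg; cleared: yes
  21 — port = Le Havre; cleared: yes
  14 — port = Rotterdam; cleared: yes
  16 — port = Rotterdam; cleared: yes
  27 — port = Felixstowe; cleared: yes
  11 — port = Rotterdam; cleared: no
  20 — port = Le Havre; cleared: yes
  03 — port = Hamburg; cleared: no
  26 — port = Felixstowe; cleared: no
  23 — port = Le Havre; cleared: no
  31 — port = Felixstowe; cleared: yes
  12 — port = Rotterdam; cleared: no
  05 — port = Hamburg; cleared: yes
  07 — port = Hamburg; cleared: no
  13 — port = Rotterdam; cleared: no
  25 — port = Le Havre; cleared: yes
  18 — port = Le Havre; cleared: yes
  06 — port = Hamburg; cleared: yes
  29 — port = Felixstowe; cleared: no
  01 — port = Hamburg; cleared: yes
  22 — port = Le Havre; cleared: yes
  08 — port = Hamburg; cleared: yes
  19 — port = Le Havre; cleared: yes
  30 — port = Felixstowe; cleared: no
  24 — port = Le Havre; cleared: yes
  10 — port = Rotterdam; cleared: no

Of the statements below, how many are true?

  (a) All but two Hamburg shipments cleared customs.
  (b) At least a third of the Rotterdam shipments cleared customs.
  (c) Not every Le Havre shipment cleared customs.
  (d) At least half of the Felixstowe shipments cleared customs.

(a) Hamburg: |A| = 8, |A ∩ B| = 6; needs |A ∖ B| = 2 — true.
(b) Rotterdam: |A| = 9, |A ∩ B| = 3; needs |A ∩ B| / |A| ≥ 1/3 — true.
(c) Le Havre: |A| = 8, |A ∩ B| = 7; needs A ⊄ B (|A ∖ B| ≥ 1) — true.
(d) Felixstowe: |A| = 6, |A ∩ B| = 3; needs |A ∩ B| ≥ |A ∖ B| — true.

4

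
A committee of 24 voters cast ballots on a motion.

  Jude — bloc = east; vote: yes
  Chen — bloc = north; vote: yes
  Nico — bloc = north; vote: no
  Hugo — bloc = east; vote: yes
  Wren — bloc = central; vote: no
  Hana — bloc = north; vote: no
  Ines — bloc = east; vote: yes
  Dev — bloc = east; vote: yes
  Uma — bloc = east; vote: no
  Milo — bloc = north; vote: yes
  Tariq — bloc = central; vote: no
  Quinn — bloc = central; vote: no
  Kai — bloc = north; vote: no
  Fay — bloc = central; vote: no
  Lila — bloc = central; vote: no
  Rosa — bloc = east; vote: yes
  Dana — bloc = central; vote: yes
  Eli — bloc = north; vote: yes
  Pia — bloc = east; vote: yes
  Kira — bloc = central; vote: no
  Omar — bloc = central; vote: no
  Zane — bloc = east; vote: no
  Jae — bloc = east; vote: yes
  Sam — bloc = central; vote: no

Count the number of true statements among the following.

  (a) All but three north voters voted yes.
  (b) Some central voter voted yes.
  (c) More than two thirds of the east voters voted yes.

(a) north: |A| = 6, |A ∩ B| = 3; needs |A ∖ B| = 3 — true.
(b) central: |A| = 9, |A ∩ B| = 1; needs A ∩ B ≠ ∅ (|A ∩ B| ≥ 1) — true.
(c) east: |A| = 9, |A ∩ B| = 7; needs |A ∩ B| / |A| > 2/3 — true.

3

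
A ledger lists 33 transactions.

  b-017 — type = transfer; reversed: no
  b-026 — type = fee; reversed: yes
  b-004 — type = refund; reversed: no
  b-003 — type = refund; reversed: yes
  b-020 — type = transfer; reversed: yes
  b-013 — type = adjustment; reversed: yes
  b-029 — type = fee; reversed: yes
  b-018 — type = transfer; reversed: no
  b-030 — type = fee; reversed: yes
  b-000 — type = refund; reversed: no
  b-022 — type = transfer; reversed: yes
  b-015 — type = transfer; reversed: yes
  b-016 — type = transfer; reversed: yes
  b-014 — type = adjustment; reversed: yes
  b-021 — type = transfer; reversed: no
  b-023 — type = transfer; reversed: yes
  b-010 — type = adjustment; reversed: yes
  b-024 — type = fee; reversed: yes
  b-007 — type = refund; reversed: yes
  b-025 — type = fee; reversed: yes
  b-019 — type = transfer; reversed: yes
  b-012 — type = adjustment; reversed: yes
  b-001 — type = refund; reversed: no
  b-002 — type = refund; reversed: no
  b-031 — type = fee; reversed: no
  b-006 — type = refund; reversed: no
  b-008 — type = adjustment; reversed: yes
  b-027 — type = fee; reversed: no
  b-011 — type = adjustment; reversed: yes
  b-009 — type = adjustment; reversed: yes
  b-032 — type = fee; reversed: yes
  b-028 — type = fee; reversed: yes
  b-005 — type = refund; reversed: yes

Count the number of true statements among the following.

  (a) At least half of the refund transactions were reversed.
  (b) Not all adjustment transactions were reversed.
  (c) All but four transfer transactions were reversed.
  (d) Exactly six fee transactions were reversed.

(a) refund: |A| = 8, |A ∩ B| = 3; needs |A ∩ B| ≥ |A ∖ B| — false.
(b) adjustment: |A| = 7, |A ∩ B| = 7; needs A ⊄ B (|A ∖ B| ≥ 1) — false.
(c) transfer: |A| = 9, |A ∩ B| = 6; needs |A ∖ B| = 4 — false.
(d) fee: |A| = 9, |A ∩ B| = 7; needs |A ∩ B| = 6 — false.

0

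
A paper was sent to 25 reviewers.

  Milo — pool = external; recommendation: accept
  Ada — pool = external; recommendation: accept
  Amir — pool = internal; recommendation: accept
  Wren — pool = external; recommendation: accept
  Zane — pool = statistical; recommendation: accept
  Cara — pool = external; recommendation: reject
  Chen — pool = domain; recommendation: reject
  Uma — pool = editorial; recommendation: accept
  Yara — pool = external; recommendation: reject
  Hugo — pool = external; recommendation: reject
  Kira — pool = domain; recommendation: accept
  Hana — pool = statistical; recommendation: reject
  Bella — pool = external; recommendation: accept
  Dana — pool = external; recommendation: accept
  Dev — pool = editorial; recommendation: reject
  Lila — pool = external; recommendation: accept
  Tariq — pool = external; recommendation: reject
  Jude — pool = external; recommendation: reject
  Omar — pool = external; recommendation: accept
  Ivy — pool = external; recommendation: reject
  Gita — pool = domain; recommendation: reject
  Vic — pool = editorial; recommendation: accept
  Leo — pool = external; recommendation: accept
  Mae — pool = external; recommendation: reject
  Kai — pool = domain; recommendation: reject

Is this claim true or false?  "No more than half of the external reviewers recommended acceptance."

False

The determiner here denotes the relation: |A ∩ B| ≤ |A ∖ B|.
|A| = 15, |A ∩ B| = 8, |A ∖ B| = 7.
8 > 7, so the statement is false.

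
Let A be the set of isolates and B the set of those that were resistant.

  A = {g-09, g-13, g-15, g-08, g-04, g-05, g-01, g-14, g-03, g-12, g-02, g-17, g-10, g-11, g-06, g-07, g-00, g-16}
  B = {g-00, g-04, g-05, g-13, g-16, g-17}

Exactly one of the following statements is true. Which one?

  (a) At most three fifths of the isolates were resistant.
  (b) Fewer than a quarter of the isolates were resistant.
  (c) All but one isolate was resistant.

(a)

|A| = 18, |A ∩ B| = 6, |A ∖ B| = 12.
(a) requires |A ∩ B| / |A| ≤ 3/5: true.
(b) requires |A ∩ B| / |A| < 1/4: false.
(c) requires |A ∖ B| = 1: false.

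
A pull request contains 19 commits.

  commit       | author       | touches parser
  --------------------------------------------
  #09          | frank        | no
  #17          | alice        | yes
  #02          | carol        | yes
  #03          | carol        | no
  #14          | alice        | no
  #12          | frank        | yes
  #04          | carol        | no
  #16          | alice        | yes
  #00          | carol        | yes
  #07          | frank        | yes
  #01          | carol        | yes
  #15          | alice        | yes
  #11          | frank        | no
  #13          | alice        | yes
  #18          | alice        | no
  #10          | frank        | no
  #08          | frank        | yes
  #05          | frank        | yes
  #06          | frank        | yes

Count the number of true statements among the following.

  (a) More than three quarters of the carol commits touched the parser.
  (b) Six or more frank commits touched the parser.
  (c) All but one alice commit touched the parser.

(a) carol: |A| = 5, |A ∩ B| = 3; needs |A ∩ B| / |A| > 3/4 — false.
(b) frank: |A| = 8, |A ∩ B| = 5; needs |A ∩ B| ≥ 6 — false.
(c) alice: |A| = 6, |A ∩ B| = 4; needs |A ∖ B| = 1 — false.

0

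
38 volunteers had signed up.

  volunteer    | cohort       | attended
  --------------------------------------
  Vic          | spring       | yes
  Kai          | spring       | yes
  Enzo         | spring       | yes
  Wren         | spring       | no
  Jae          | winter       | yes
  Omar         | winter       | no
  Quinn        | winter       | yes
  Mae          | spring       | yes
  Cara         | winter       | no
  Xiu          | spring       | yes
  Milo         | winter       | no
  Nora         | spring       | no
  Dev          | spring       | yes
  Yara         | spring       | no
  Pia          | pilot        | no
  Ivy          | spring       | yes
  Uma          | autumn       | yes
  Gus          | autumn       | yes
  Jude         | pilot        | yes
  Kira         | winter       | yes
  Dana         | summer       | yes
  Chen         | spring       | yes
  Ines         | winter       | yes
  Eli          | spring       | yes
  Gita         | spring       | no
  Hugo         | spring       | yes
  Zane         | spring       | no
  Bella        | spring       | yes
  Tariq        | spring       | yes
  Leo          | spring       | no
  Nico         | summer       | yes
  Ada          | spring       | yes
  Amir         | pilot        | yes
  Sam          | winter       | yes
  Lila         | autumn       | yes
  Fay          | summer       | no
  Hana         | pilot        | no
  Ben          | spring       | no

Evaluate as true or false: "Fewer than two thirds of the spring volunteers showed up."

True

Truth condition: |A ∩ B| / |A| < 2/3.
|A| = 20, |A ∩ B| = 13, |A ∖ B| = 7.
|A ∩ B|/|A| = 13/20, so the statement is true.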